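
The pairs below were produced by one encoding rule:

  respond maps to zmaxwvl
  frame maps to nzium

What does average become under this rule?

idmziom

Compare letters: r→z is +8, e→m is +8, s→a is +8 — a constant shift. Every letter moves 8 places later in the alphabet, wrapping around z→a.
Applying it to average: a+8=i, v+8=d, e+8=m, r+8=z, a+8=i, g+8=o, e+8=m.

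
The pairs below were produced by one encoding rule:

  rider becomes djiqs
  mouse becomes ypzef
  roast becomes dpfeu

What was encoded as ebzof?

sauce

A repeating key of period 3 is used — shifts +12, +1, +5 over and over.
Undoing it on ebzof: e−12=s, b−1=a, z−5=u, o−12=c, f−1=e.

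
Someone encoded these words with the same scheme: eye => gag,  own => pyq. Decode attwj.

hurry

The word is reversed, then every letter is shifted forward by 2.
Decoding attwj: shift back: a−2=y, t−2=r, t−2=r, w−2=u, j−2=h → yrruh; then reverse → hurry.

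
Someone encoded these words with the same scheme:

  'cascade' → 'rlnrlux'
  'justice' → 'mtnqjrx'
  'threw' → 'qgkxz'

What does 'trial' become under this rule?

c(2)→r(17) and a(0)→l(11) fit y≡3x+11 (mod 26); the inverse of 3 mod 26 is 9. Treating letters as 0–25, the rule is x ↦ 3x + 11 (mod 26).
On trial: t(19)→3·19+11≡16=q; r(17)→3·17+11≡10=k; i(8)→3·8+11≡9=j; a(0)→3·0+11≡11=l; l(11)→3·11+11≡18=s (all mod 26).

qkjls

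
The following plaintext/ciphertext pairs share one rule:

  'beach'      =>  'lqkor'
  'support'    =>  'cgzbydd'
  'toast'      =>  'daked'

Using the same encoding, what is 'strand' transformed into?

cfbmxp

Shifts by position in beach: pos 0: b→l (+10), pos 1: e→q (+12), pos 2: a→k (+10), pos 3: c→o (+12) — repeating every 2. A repeating key of period 2 is used — shifts +10, +12 over and over.
For strand: s+10=c, t+12=f, r+10=b, a+12=m, n+10=x, d+12=p.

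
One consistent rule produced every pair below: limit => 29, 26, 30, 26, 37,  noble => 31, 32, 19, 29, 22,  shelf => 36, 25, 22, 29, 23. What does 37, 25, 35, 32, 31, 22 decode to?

l is letter #12 and maps to 29: an offset of 17. Letters become their 1-based position plus 17 (so a→18, b→19, …).
Reversing it on 37, 25, 35, 32, 31, 22: 37→(37−17)÷1=20=t, 25→(25−17)÷1=8=h, 35→(35−17)÷1=18=r, 32→(32−17)÷1=15=o, 31→(31−17)÷1=14=n, 22→(22−17)÷1=5=e.

throne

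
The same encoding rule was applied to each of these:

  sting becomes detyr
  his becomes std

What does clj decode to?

Compare letters: s→d is +11, t→e is +11, i→t is +11 — a constant shift. It's a constant shift of +11 (ROT11).
Decoding clj: c−11=r, l−11=a, j−11=y.

ray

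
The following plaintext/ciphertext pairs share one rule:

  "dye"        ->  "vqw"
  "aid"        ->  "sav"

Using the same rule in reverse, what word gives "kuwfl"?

scent

Compare letters: d→v is +18, y→q is +18, e→w is +18 — a constant shift. Every letter moves 18 places later in the alphabet, wrapping around z→a.
Decoding kuwfl: k−18=s, u−18=c, w−18=e, f−18=n, l−18=t.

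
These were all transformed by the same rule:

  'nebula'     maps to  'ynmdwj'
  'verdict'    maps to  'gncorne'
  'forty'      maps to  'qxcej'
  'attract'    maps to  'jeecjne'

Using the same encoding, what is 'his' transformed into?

srd

The shift depends on letter class: consonant n→y is +11, but vowel e→n is +9. The rule splits by letter class: vowels +9, consonants +11.
On his: h(cons)+11=s, i(vowel)+9=r, s(cons)+11=d.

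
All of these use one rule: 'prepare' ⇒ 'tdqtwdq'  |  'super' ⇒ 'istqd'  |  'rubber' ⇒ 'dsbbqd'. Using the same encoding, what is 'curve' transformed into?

p(15)→t(19) and r(17)→d(3) fit y≡5x+22 (mod 26); the inverse of 5 mod 26 is 21. Treating letters as 0–25, the rule is x ↦ 5x + 22 (mod 26).
Applying it to curve: c(2)→5·2+22≡6=g; u(20)→5·20+22≡18=s; r(17)→5·17+22≡3=d; v(21)→5·21+22≡23=x; e(4)→5·4+22≡16=q (all mod 26).

gsdxq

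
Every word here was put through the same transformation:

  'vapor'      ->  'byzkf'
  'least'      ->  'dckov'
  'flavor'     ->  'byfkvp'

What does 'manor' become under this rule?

The output letters match the input read backwards, each shifted +10: vapor reversed is ropav. Read the word backwards and shift each letter +10.
On manor: reverse → ronam; then shift: r+10=b, o+10=y, n+10=x, a+10=k, m+10=w.

byxkw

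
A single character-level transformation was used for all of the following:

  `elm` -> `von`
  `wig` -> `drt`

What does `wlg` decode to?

Each pair mirrors across the alphabet (e↔v, l↔o, m↔n): positions sum to 25. Each letter is replaced by its mirror in the alphabet: a↔z, b↔y, c↔x, and so on (the Atbash cipher).
Reversing it on wlg: w↔d, l↔o, g↔t.

dot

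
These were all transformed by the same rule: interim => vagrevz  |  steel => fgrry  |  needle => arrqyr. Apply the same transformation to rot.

ebg

Compare letters: i→v is +13, n→a is +13, t→g is +13 — a constant shift. Every letter moves 13 places later in the alphabet, wrapping around z→a.
For rot: r+13=e, o+13=b, t+13=g.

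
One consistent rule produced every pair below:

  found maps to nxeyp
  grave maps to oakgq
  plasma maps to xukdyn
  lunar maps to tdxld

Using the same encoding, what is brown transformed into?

In found: f→n is +8, o→x is +9, u→e is +10, n→y is +11 — the shift increases by 1 each position. The shift increases by 1 at each position, starting from +8: 8, 9, 10, ….
On brown: b+8=j, r+9=a, o+10=y, w+11=h, n+12=z.

jayhz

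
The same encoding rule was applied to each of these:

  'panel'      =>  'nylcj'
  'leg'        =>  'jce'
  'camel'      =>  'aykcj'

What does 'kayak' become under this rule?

Compare letters: p→n is +24, a→y is +24, n→l is +24 — a constant shift. This is a Caesar cipher with shift 24.
On kayak: k+24=i, a+24=y, y+24=w, a+24=y, k+24=i.

iywyi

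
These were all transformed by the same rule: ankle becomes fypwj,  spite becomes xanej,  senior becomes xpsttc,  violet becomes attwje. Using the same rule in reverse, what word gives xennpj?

sticky

Shifts by position in ankle: pos 0: a→f (+5), pos 1: n→y (+11), pos 2: k→p (+5), pos 3: l→w (+11) — repeating every 2. A repeating key of period 2 is used — shifts +5, +11 over and over.
Reversing it on xennpj: x−5=s, e−11=t, n−5=i, n−11=c, p−5=k, j−11=y.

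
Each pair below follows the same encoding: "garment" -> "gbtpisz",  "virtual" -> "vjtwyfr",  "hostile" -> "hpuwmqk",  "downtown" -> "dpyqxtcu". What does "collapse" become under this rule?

In garment: g→g is +0, a→b is +1, r→t is +2, m→p is +3 — the shift increases by 1 each position. Each letter shifts forward by its position index (0, 1, 2, …) — the shift grows by one for each successive letter.
Applying it to collapse: c+0=c, o+1=p, l+2=n, l+3=o, a+4=e, p+5=u, s+6=y, e+7=l.

cpnoeuyl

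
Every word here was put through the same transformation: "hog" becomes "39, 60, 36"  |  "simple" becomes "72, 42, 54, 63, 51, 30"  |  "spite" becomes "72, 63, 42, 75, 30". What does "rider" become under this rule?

h(#8)→39 and o(#15)→60: differences scale by 3, so n = 3·pos + 15. With a=1..z=26, the number is 3·pos + 15.
Applying it to rider: r=18→69, i=9→42, d=4→27, e=5→30, r=18→69.

69, 42, 27, 30, 69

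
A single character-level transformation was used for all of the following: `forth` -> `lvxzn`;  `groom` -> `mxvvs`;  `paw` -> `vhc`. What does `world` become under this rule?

cvxrj

The shift depends on letter class: consonant f→l is +6, but vowel o→v is +7. The rule splits by letter class: vowels +7, consonants +6.
For world: w(cons)+6=c, o(vowel)+7=v, r(cons)+6=x, l(cons)+6=r, d(cons)+6=j.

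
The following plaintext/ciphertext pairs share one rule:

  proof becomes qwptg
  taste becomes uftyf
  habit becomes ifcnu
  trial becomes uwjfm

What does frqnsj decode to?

The shifts repeat in a cycle of length 2: positions 0,1,… shift by +1, +5, then the pattern repeats.
Reversing it on frqnsj: f−1=e, r−5=m, q−1=p, n−5=i, s−1=r, j−5=e.

empire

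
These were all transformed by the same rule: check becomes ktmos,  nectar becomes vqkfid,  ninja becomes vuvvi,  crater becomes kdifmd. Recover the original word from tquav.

lemon

Shifts by position in check: pos 0: c→k (+8), pos 1: h→t (+12), pos 2: e→m (+8), pos 3: c→o (+12) — repeating every 2. The shifts repeat in a cycle of length 2: positions 0,1,… shift by +8, +12, then the pattern repeats.
Undoing it on tquav: t−8=l, q−12=e, u−8=m, a−12=o, v−8=n.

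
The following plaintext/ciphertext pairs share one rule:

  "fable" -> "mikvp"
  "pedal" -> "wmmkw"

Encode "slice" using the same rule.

ztrmp

Letter i (0-indexed) is shifted by i+7, so successive shifts are 7, 8, 9, ….
For slice: s+7=z, l+8=t, i+9=r, c+10=m, e+11=p.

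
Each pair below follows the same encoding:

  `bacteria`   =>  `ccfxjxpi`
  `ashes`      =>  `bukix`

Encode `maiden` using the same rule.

Letter i (0-indexed) is shifted by i+1, so successive shifts are 1, 2, 3, ….
Applying it to maiden: m+1=n, a+2=c, i+3=l, d+4=h, e+5=j, n+6=t.

nclhjt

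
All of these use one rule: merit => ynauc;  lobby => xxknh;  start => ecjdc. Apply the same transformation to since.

Shifts by position in merit: pos 0: m→y (+12), pos 1: e→n (+9), pos 2: r→a (+9), pos 3: i→u (+12), pos 4: t→c (+9) — repeating every 3. A repeating key of period 3 is used — shifts +12, +9, +9 over and over.
On since: s+12=e, i+9=r, n+9=w, c+12=o, e+9=n.

erwon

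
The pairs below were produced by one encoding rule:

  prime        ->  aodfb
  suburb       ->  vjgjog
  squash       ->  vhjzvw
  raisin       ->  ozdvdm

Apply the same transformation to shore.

vwtob

Each letter's alphabet position (a=0..z=25) is mapped through 7·x+25 mod 26 — an affine cipher.
On shore: s(18)→7·18+25≡21=v; h(7)→7·7+25≡22=w; o(14)→7·14+25≡19=t; r(17)→7·17+25≡14=o; e(4)→7·4+25≡1=b (all mod 26).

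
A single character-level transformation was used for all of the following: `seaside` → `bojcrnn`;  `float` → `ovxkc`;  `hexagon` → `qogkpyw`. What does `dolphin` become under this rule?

myuzqsw

Shifts by position in seaside: pos 0: s→b (+9), pos 1: e→o (+10), pos 2: a→j (+9), pos 3: s→c (+10) — repeating every 2. A repeating key of period 2 is used — shifts +9, +10 over and over.
Applying it to dolphin: d+9=m, o+10=y, l+9=u, p+10=z, h+9=q, i+10=s, n+9=w.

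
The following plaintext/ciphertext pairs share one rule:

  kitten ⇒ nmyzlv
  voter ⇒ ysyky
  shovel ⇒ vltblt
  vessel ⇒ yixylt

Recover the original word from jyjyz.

guess

In kitten: k→n is +3, i→m is +4, t→y is +5, t→z is +6 — the shift increases by 1 each position. Each letter shifts forward by (position + 3), i.e. 3, 4, 5, … — the shift grows by one for each successive letter.
Reversing it on jyjyz: j−3=g, y−4=u, j−5=e, y−6=s, z−7=s.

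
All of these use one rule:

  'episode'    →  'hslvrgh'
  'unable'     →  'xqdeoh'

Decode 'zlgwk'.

width

Compare letters: e→h is +3, p→s is +3, i→l is +3 — a constant shift. Each letter is shifted forward by 3 in the alphabet (a Caesar shift of +3).
Undoing it on zlgwk: z−3=w, l−3=i, g−3=d, w−3=t, k−3=h.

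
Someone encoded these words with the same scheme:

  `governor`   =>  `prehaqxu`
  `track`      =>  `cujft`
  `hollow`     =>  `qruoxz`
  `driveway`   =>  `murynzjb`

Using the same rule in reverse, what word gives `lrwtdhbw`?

It's a Vigenère-style cipher with numeric key [9,3]: position i shifts by key[i mod 2].
Reversing it on lrwtdhbw: l−9=c, r−3=o, w−9=n, t−3=q, d−9=u, h−3=e, b−9=s, w−3=t.

conquest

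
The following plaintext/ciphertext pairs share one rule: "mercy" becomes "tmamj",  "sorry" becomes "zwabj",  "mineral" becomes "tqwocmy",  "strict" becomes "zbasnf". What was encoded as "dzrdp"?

write

In mercy: m→t is +7, e→m is +8, r→a is +9, c→m is +10 — the shift increases by 1 each position. Letter i (0-indexed) is shifted by i+7, so successive shifts are 7, 8, 9, ….
Reversing it on dzrdp: d−7=w, z−8=r, r−9=i, d−10=t, p−11=e.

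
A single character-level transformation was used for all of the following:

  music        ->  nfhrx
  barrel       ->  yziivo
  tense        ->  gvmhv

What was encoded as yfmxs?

Each pair mirrors across the alphabet (m↔n, u↔f, s↔h): positions sum to 25. Letters are reflected about the middle of the alphabet (position → 25−position): Atbash.
Decoding yfmxs: y↔b, f↔u, m↔n, x↔c, s↔h.

bunch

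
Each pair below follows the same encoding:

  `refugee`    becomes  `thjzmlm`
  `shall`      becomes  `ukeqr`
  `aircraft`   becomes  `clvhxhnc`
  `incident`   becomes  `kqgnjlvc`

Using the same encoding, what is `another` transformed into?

Each letter shifts forward by (position + 2), i.e. 2, 3, 4, … — the shift grows by one for each successive letter.
For another: a+2=c, n+3=q, o+4=s, t+5=y, h+6=n, e+7=l, r+8=z.

cqsynlz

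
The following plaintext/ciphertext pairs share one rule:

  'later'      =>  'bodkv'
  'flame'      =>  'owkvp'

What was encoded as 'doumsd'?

ticket

The output letters match the input read backwards, each shifted +10: later reversed is retal. The word is reversed, then every letter is shifted forward by 10.
Reversing it on doumsd: shift back: d−10=t, o−10=e, u−10=k, m−10=c, s−10=i, d−10=t → tekcit; then reverse → ticket.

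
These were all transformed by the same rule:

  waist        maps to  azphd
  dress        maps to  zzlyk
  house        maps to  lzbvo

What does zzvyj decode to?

cross

The output letters match the input read backwards, each shifted +7: waist reversed is tsiaw. The word is reversed, then every letter is shifted forward by 7.
Reversing it on zzvyj: shift back: z−7=s, z−7=s, v−7=o, y−7=r, j−7=c → ssorc; then reverse → cross.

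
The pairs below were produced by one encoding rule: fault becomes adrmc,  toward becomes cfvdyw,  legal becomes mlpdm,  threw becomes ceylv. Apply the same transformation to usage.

f(5)→a(0) and a(0)→d(3) fit y≡15x+3 (mod 26); the inverse of 15 mod 26 is 7. This is an affine cipher: with a=0,…,z=25, each position x becomes (15x+3) mod 26.
For usage: u(20)→15·20+3≡17=r; s(18)→15·18+3≡13=n; a(0)→15·0+3≡3=d; g(6)→15·6+3≡15=p; e(4)→15·4+3≡11=l (all mod 26).

rndpl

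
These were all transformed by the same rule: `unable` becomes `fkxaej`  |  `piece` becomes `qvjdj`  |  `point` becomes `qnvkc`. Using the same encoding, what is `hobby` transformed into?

snaar

u(20)→f(5) and n(13)→k(10) fit y≡3x+23 (mod 26); the inverse of 3 mod 26 is 9. Each letter's alphabet position (a=0..z=25) is mapped through 3·x+23 mod 26 — an affine cipher.
For hobby: h(7)→3·7+23≡18=s; o(14)→3·14+23≡13=n; b(1)→3·1+23≡0=a; b(1)→3·1+23≡0=a; y(24)→3·24+23≡17=r (all mod 26).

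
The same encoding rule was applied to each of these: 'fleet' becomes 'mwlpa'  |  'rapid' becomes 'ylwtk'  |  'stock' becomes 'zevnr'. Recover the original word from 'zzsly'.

It's a Vigenère-style cipher with numeric key [7,11]: position i shifts by key[i mod 2].
Undoing it on zzsly: z−7=s, z−11=o, s−7=l, l−11=a, y−7=r.

solar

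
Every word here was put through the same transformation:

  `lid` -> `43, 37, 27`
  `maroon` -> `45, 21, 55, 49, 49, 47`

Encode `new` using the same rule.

47, 29, 65

The formula is n = 2×(alphabet index, a=1) + 19.
Applying it to new: n=14→47, e=5→29, w=23→65.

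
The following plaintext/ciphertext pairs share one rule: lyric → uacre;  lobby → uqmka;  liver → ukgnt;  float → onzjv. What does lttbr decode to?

It's a Vigenère-style cipher with numeric key [9,2,11]: position i shifts by key[i mod 3].
Undoing it on lttbr: l−9=c, t−2=r, t−11=i, b−9=s, r−2=p.

crisp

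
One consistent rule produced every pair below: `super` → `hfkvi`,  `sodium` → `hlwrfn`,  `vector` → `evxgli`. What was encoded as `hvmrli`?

Each pair mirrors across the alphabet (s↔h, u↔f, p↔k): positions sum to 25. This is the alphabet-reversal cipher (Atbash): a becomes z, b becomes y, etc.
Undoing it on hvmrli: h↔s, v↔e, m↔n, r↔i, l↔o, i↔r.

senior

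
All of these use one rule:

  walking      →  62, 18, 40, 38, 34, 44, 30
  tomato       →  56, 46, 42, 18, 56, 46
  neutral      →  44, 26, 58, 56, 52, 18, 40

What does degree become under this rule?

w(#23)→62 and a(#1)→18: differences scale by 2, so n = 2·pos + 16. With a=1..z=26, the number is 2·pos + 16.
Applying it to degree: d=4→24, e=5→26, g=7→30, r=18→52, e=5→26, e=5→26.

24, 26, 30, 52, 26, 26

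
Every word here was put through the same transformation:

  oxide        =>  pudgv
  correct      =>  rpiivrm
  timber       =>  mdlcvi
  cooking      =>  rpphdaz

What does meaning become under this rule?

lvnadaz

o(14)→p(15) and x(23)→u(20) fit y≡15x+13 (mod 26); the inverse of 15 mod 26 is 7. Each letter's alphabet position (a=0..z=25) is mapped through 15·x+13 mod 26 — an affine cipher.
Applying it to meaning: m(12)→15·12+13≡11=l; e(4)→15·4+13≡21=v; a(0)→15·0+13≡13=n; n(13)→15·13+13≡0=a; i(8)→15·8+13≡3=d; n(13)→15·13+13≡0=a; g(6)→15·6+13≡25=z (all mod 26).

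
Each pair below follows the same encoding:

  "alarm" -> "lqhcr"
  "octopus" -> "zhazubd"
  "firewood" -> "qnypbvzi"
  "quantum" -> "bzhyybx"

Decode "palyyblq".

eventual

It's a Vigenère-style cipher with numeric key [11,5,7]: position i shifts by key[i mod 3].
Reversing it on palyyblq: p−11=e, a−5=v, l−7=e, y−11=n, y−5=t, b−7=u, l−11=a, q−5=l.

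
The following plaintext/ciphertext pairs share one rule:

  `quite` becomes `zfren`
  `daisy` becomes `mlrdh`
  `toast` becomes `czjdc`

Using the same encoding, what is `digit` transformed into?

mtptc

Shifts by position in quite: pos 0: q→z (+9), pos 1: u→f (+11), pos 2: i→r (+9), pos 3: t→e (+11) — repeating every 2. A repeating key of period 2 is used — shifts +9, +11 over and over.
Applying it to digit: d+9=m, i+11=t, g+9=p, i+11=t, t+9=c.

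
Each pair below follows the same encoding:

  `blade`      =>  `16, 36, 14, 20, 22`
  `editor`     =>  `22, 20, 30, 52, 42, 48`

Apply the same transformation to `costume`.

With a=1..z=26, the number is 2·pos + 12.
On costume: c=3→18, o=15→42, s=19→50, t=20→52, u=21→54, m=13→38, e=5→22.

18, 42, 50, 52, 54, 38, 22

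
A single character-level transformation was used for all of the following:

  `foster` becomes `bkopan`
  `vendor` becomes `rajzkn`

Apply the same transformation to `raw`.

Compare letters: f→b is +22, o→k is +22, s→o is +22 — a constant shift. Each letter is shifted forward by 22 in the alphabet (a Caesar shift of +22).
For raw: r+22=n, a+22=w, w+22=s.

nws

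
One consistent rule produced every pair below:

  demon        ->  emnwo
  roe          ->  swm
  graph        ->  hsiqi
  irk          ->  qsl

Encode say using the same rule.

tiz

The shift depends on letter class: consonant d→e is +1, but vowel e→m is +8. The rule splits by letter class: vowels +8, consonants +1.
Applying it to say: s(cons)+1=t, a(vowel)+8=i, y(cons)+1=z.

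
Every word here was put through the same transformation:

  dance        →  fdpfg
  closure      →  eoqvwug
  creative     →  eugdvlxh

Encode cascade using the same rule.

It's a Vigenère-style cipher with numeric key [2,3]: position i shifts by key[i mod 2].
Applying it to cascade: c+2=e, a+3=d, s+2=u, c+3=f, a+2=c, d+3=g, e+2=g.

edufcgg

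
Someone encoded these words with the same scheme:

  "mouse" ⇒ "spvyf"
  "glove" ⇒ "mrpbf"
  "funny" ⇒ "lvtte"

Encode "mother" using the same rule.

The shift depends on letter class: consonant m→s is +6, but vowel o→p is +1. Two shifts are in play — +1 for a/e/i/o/u, +6 for every other letter.
Applying it to mother: m(cons)+6=s, o(vowel)+1=p, t(cons)+6=z, h(cons)+6=n, e(vowel)+1=f, r(cons)+6=x.

spznfx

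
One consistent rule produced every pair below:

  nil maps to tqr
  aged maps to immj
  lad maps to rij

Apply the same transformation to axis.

idqy

The rule splits by letter class: vowels +8, consonants +6.
On axis: a(vowel)+8=i, x(cons)+6=d, i(vowel)+8=q, s(cons)+6=y.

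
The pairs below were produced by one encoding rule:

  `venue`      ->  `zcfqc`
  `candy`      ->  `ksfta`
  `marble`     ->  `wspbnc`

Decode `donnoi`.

hollow

v(21)→z(25) and e(4)→c(2) fit y≡9x+18 (mod 26); the inverse of 9 mod 26 is 3. Each letter's alphabet position (a=0..z=25) is mapped through 9·x+18 mod 26 — an affine cipher.
Decoding donnoi: d(3)→3·(3−18)≡7=h; o(14)→3·(14−18)≡14=o; n(13)→3·(13−18)≡11=l; n(13)→3·(13−18)≡11=l; o(14)→3·(14−18)≡14=o; i(8)→3·(8−18)≡22=w (all mod 26).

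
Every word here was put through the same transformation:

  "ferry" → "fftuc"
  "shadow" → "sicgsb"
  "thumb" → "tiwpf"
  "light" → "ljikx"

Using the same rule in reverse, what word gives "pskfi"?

Each letter shifts forward by its position index (0, 1, 2, …) — the shift grows by one for each successive letter.
Undoing it on pskfi: p−0=p, s−1=r, k−2=i, f−3=c, i−4=e.

price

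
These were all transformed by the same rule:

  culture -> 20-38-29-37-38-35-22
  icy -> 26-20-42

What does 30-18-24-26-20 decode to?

c is letter #3 and maps to 20: an offset of 17. The number is (letter's place in the alphabet, a=1) + 17.
Undoing it on 30-18-24-26-20: 30→(30−17)÷1=13=m, 18→(18−17)÷1=1=a, 24→(24−17)÷1=7=g, 26→(26−17)÷1=9=i, 20→(20−17)÷1=3=c.

magic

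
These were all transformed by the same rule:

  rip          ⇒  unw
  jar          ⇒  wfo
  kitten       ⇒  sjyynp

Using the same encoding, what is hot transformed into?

ytm

The output letters match the input read backwards, each shifted +5: rip reversed is pir. Read the word backwards and shift each letter +5.
Applying it to hot: reverse → toh; then shift: t+5=y, o+5=t, h+5=m.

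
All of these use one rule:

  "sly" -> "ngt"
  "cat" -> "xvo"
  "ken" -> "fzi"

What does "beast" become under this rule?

Compare letters: s→n is +21, l→g is +21, y→t is +21 — a constant shift. Every letter moves 21 places later in the alphabet, wrapping around z→a.
On beast: b+21=w, e+21=z, a+21=v, s+21=n, t+21=o.

wzvno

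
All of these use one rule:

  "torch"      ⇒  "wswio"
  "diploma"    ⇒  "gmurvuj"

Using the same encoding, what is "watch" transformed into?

zeyio

In torch: t→w is +3, o→s is +4, r→w is +5, c→i is +6 — the shift increases by 1 each position. Letter i (0-indexed) is shifted by i+3, so successive shifts are 3, 4, 5, ….
Applying it to watch: w+3=z, a+4=e, t+5=y, c+6=i, h+7=o.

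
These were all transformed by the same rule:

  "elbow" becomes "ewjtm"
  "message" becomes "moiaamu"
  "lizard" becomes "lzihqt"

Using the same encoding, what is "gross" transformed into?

aawzo

The output letters match the input read backwards, each shifted +8: elbow reversed is woble. Read the word backwards and shift each letter +8.
For gross: reverse → ssorg; then shift: s+8=a, s+8=a, o+8=w, r+8=z, g+8=o.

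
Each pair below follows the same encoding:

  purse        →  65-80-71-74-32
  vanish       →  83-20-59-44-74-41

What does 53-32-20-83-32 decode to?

leave

With a=1..z=26, the number is 3·pos + 17.
Decoding 53-32-20-83-32: 53→(53−17)÷3=12=l, 32→(32−17)÷3=5=e, 20→(20−17)÷3=1=a, 83→(83−17)÷3=22=v, 32→(32−17)÷3=5=e.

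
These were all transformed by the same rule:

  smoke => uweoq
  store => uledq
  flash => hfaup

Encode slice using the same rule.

ufgiq

s(18)→u(20) and m(12)→w(22) fit y≡17x+0 (mod 26); the inverse of 17 mod 26 is 23. This is an affine cipher: with a=0,…,z=25, each position x becomes (17x+0) mod 26.
Applying it to slice: s(18)→17·18+0≡20=u; l(11)→17·11+0≡5=f; i(8)→17·8+0≡6=g; c(2)→17·2+0≡8=i; e(4)→17·4+0≡16=q (all mod 26).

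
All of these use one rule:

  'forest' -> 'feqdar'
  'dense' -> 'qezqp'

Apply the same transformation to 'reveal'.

xmqhqd

Two steps: reverse the string, then apply a Caesar shift of +12.
Applying it to reveal: reverse → laever; then shift: l+12=x, a+12=m, e+12=q, v+12=h, e+12=q, r+12=d.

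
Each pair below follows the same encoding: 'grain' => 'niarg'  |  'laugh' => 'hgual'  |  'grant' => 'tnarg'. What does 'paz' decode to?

zap

It's just the letters in reverse order.
Decoding paz: then reverse → zap.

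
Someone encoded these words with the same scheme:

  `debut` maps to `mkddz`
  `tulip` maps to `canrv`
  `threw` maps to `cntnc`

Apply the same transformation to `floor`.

orqxx

Shifts by position in debut: pos 0: d→m (+9), pos 1: e→k (+6), pos 2: b→d (+2), pos 3: u→d (+9), pos 4: t→z (+6) — repeating every 3. The shifts repeat in a cycle of length 3: positions 0,1,… shift by +9, +6, +2, then the pattern repeats.
For floor: f+9=o, l+6=r, o+2=q, o+9=x, r+6=x.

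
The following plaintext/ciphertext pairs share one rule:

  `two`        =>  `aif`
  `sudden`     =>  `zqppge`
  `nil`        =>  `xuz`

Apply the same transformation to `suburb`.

ndgnge

Read the word backwards and shift each letter +12.
Applying it to suburb: reverse → brubus; then shift: b+12=n, r+12=d, u+12=g, b+12=n, u+12=g, s+12=e.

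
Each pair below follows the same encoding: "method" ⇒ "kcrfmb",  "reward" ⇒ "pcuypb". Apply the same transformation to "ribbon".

pgzzml

Compare letters: m→k is +24, e→c is +24, t→r is +24 — a constant shift. It's a constant shift of +24 (ROT24).
For ribbon: r+24=p, i+24=g, b+24=z, b+24=z, o+24=m, n+24=l.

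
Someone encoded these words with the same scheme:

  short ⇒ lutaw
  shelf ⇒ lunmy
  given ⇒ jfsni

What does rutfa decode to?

Each letter's alphabet position (a=0..z=25) is mapped through 11·x+21 mod 26 — an affine cipher.
Decoding rutfa: r(17)→19·(17−21)≡2=c; u(20)→19·(20−21)≡7=h; t(19)→19·(19−21)≡14=o; f(5)→19·(5−21)≡8=i; a(0)→19·(0−21)≡17=r (all mod 26).

choir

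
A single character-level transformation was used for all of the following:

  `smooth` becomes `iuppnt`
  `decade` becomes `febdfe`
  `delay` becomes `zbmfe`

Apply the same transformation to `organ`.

obhsp

The output letters match the input read backwards, each shifted +1: smooth reversed is htooms. The word is reversed, then every letter is shifted forward by 1.
Applying it to organ: reverse → nagro; then shift: n+1=o, a+1=b, g+1=h, r+1=s, o+1=p.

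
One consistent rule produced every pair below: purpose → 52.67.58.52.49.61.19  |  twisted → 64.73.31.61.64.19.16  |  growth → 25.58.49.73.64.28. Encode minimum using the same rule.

43.31.46.31.43.67.43

p(#16)→52 and u(#21)→67: differences scale by 3, so n = 3·pos + 4. With a=1..z=26, the number is 3·pos + 4.
On minimum: m=13→43, i=9→31, n=14→46, i=9→31, m=13→43, u=21→67, m=13→43.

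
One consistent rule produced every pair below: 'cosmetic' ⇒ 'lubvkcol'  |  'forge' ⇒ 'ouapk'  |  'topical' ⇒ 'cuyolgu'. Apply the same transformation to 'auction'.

galcouw

The shift depends on letter class: consonant c→l is +9, but vowel o→u is +6. The rule splits by letter class: vowels +6, consonants +9.
Applying it to auction: a(vowel)+6=g, u(vowel)+6=a, c(cons)+9=l, t(cons)+9=c, i(vowel)+6=o, o(vowel)+6=u, n(cons)+9=w.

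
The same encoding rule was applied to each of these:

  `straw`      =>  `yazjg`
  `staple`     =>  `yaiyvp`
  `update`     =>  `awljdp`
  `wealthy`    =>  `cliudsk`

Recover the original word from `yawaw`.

In straw: s→y is +6, t→a is +7, r→z is +8, a→j is +9 — the shift increases by 1 each position. Letter i (0-indexed) is shifted by i+6, so successive shifts are 6, 7, 8, ….
Decoding yawaw: y−6=s, a−7=t, w−8=o, a−9=r, w−10=m.

storm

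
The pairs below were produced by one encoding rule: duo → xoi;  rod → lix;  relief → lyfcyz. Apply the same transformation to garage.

It's a constant shift of +20 (ROT20).
Applying it to garage: g+20=a, a+20=u, r+20=l, a+20=u, g+20=a, e+20=y.

auluay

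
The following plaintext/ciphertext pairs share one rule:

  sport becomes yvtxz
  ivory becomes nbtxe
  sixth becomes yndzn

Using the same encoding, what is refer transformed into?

xjljx

The shift depends on letter class: consonant s→y is +6, but vowel o→t is +5. Two shifts are in play — +5 for a/e/i/o/u, +6 for every other letter.
For refer: r(cons)+6=x, e(vowel)+5=j, f(cons)+6=l, e(vowel)+5=j, r(cons)+6=x.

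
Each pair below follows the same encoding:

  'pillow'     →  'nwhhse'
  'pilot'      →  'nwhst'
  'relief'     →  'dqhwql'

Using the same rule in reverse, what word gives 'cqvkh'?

medal

p(15)→n(13) and i(8)→w(22) fit y≡21x+10 (mod 26); the inverse of 21 mod 26 is 5. Treating letters as 0–25, the rule is x ↦ 21x + 10 (mod 26).
Reversing it on cqvkh: c(2)→5·(2−10)≡12=m; q(16)→5·(16−10)≡4=e; v(21)→5·(21−10)≡3=d; k(10)→5·(10−10)≡0=a; h(7)→5·(7−10)≡11=l (all mod 26).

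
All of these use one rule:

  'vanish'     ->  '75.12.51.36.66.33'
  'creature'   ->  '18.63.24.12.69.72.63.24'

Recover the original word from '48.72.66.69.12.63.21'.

mustard

v(#22)→75 and a(#1)→12: differences scale by 3, so n = 3·pos + 9. The formula is n = 3×(alphabet index, a=1) + 9.
Decoding 48.72.66.69.12.63.21: 48→(48−9)÷3=13=m, 72→(72−9)÷3=21=u, 66→(66−9)÷3=19=s, 69→(69−9)÷3=20=t, 12→(12−9)÷3=1=a, 63→(63−9)÷3=18=r, 21→(21−9)÷3=4=d.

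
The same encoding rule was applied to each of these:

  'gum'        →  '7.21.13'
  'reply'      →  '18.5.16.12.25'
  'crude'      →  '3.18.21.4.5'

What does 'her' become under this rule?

g is letter #7 and maps to 7: an offset of 0. Letters become their 1-indexed alphabet positions: a=1 … z=26.
Applying it to her: h=8→8, e=5→5, r=18→18.

8.5.18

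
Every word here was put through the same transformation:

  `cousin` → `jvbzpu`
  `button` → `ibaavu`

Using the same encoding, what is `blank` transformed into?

This is a Caesar cipher with shift 7.
On blank: b+7=i, l+7=s, a+7=h, n+7=u, k+7=r.

ishur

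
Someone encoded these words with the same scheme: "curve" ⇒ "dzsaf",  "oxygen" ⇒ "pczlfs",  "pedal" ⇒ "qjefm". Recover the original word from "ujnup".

Shifts by position in curve: pos 0: c→d (+1), pos 1: u→z (+5), pos 2: r→s (+1), pos 3: v→a (+5) — repeating every 2. It's a Vigenère-style cipher with numeric key [1,5]: position i shifts by key[i mod 2].
Reversing it on ujnup: u−1=t, j−5=e, n−1=m, u−5=p, p−1=o.

tempo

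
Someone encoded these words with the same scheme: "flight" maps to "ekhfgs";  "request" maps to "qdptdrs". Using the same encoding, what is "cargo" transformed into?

bzqfn

This is a Caesar cipher with shift 25.
For cargo: c+25=b, a+25=z, r+25=q, g+25=f, o+25=n.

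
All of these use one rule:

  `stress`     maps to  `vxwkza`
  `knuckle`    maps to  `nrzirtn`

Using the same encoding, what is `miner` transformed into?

The shift increases by 1 at each position, starting from +3: 3, 4, 5, ….
On miner: m+3=p, i+4=m, n+5=s, e+6=k, r+7=y.

pmsky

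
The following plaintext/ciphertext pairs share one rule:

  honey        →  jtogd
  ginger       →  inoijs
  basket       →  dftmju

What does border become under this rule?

dtsfjs

A repeating key of period 3 is used — shifts +2, +5, +1 over and over.
On border: b+2=d, o+5=t, r+1=s, d+2=f, e+5=j, r+1=s.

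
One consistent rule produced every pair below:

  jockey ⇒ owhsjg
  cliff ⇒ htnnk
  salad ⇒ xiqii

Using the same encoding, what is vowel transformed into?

A repeating key of period 2 is used — shifts +5, +8 over and over.
For vowel: v+5=a, o+8=w, w+5=b, e+8=m, l+5=q.

awbmq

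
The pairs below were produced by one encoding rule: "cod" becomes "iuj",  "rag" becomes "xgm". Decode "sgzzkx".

matter

Compare letters: c→i is +6, o→u is +6, d→j is +6 — a constant shift. Each letter is shifted forward by 6 in the alphabet (a Caesar shift of +6).
Undoing it on sgzzkx: s−6=m, g−6=a, z−6=t, z−6=t, k−6=e, x−6=r.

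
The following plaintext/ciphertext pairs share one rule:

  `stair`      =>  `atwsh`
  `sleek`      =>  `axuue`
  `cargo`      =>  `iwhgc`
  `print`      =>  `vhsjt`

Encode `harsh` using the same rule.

s(18)→a(0) and t(19)→t(19) fit y≡19x+22 (mod 26); the inverse of 19 mod 26 is 11. Each letter's alphabet position (a=0..z=25) is mapped through 19·x+22 mod 26 — an affine cipher.
For harsh: h(7)→19·7+22≡25=z; a(0)→19·0+22≡22=w; r(17)→19·17+22≡7=h; s(18)→19·18+22≡0=a; h(7)→19·7+22≡25=z (all mod 26).

zwhaz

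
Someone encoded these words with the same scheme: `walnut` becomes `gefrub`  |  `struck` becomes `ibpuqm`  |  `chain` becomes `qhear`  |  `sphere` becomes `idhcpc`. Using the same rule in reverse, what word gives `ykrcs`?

w(22)→g(6) and a(0)→e(4) fit y≡19x+4 (mod 26); the inverse of 19 mod 26 is 11. Each letter's alphabet position (a=0..z=25) is mapped through 19·x+4 mod 26 — an affine cipher.
Decoding ykrcs: y(24)→11·(24−4)≡12=m; k(10)→11·(10−4)≡14=o; r(17)→11·(17−4)≡13=n; c(2)→11·(2−4)≡4=e; s(18)→11·(18−4)≡24=y (all mod 26).

money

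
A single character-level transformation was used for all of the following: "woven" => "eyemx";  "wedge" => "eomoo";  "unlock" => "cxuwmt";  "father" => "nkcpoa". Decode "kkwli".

candy

A repeating key of period 3 is used — shifts +8, +10, +9 over and over.
Decoding kkwli: k−8=c, k−10=a, w−9=n, l−8=d, i−10=y.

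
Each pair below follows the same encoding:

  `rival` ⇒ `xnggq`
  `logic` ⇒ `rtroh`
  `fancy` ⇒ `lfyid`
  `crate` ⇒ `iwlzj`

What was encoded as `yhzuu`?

scoop

Shifts by position in rival: pos 0: r→x (+6), pos 1: i→n (+5), pos 2: v→g (+11), pos 3: a→g (+6), pos 4: l→q (+5) — repeating every 3. A repeating key of period 3 is used — shifts +6, +5, +11 over and over.
Decoding yhzuu: y−6=s, h−5=c, z−11=o, u−6=o, u−5=p.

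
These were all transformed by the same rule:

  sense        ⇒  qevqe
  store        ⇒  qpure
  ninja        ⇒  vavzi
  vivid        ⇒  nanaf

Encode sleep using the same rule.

qxeet

s(18)→q(16) and e(4)→e(4) fit y≡25x+8 (mod 26); the inverse of 25 mod 26 is 25. Treating letters as 0–25, the rule is x ↦ 25x + 8 (mod 26).
For sleep: s(18)→25·18+8≡16=q; l(11)→25·11+8≡23=x; e(4)→25·4+8≡4=e; e(4)→25·4+8≡4=e; p(15)→25·15+8≡19=t (all mod 26).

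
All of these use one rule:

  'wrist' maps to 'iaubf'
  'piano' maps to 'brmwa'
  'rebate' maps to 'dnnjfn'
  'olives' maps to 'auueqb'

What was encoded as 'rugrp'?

Shifts by position in wrist: pos 0: w→i (+12), pos 1: r→a (+9), pos 2: i→u (+12), pos 3: s→b (+9) — repeating every 2. The shifts repeat in a cycle of length 2: positions 0,1,… shift by +12, +9, then the pattern repeats.
Reversing it on rugrp: r−12=f, u−9=l, g−12=u, r−9=i, p−12=d.

fluid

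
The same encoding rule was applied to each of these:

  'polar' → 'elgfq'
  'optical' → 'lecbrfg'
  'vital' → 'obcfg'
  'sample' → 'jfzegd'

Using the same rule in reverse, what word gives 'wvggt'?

Treating letters as 0–25, the rule is x ↦ 19x + 5 (mod 26).
Undoing it on wvggt: w(22)→11·(22−5)≡5=f; v(21)→11·(21−5)≡20=u; g(6)→11·(6−5)≡11=l; g(6)→11·(6−5)≡11=l; t(19)→11·(19−5)≡24=y (all mod 26).

fully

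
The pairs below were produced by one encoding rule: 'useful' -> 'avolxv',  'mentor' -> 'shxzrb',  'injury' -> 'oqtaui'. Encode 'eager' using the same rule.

Shifts by position in useful: pos 0: u→a (+6), pos 1: s→v (+3), pos 2: e→o (+10), pos 3: f→l (+6), pos 4: u→x (+3), pos 5: l→v (+10) — repeating every 3. A repeating key of period 3 is used — shifts +6, +3, +10 over and over.
For eager: e+6=k, a+3=d, g+10=q, e+6=k, r+3=u.

kdqku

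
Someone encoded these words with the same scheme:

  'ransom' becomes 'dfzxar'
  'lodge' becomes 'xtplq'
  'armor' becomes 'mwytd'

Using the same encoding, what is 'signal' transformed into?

enssmq

A repeating key of period 2 is used — shifts +12, +5 over and over.
For signal: s+12=e, i+5=n, g+12=s, n+5=s, a+12=m, l+5=q.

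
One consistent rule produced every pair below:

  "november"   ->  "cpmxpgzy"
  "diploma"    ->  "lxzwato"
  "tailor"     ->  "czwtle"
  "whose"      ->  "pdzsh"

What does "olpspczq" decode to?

The word is reversed, then every letter is shifted forward by 11.
Decoding olpspczq: shift back: o−11=d, l−11=a, p−11=e, s−11=h, p−11=e, c−11=r, z−11=o, q−11=f → daeherof; then reverse → forehead.

forehead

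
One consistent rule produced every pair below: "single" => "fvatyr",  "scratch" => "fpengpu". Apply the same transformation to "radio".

enqvb

Every letter moves 13 places later in the alphabet, wrapping around z→a.
On radio: r+13=e, a+13=n, d+13=q, i+13=v, o+13=b.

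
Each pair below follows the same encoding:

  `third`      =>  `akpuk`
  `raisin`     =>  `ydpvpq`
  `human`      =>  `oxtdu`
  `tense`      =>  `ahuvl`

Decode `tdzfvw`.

It's a Vigenère-style cipher with numeric key [7,3]: position i shifts by key[i mod 2].
Reversing it on tdzfvw: t−7=m, d−3=a, z−7=s, f−3=c, v−7=o, w−3=t.

mascot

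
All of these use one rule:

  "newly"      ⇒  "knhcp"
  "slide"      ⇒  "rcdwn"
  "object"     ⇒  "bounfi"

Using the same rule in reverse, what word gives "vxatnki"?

garment

Treating letters as 0–25, the rule is x ↦ 17x + 23 (mod 26).
Decoding vxatnki: v(21)→23·(21−23)≡6=g; x(23)→23·(23−23)≡0=a; a(0)→23·(0−23)≡17=r; t(19)→23·(19−23)≡12=m; n(13)→23·(13−23)≡4=e; k(10)→23·(10−23)≡13=n; i(8)→23·(8−23)≡19=t (all mod 26).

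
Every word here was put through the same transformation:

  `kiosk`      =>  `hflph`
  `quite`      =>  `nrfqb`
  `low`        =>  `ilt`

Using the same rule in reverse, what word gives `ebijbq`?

helmet

Compare letters: k→h is +23, i→f is +23, o→l is +23 — a constant shift. This is a Caesar cipher with shift 23.
Decoding ebijbq: e−23=h, b−23=e, i−23=l, j−23=m, b−23=e, q−23=t.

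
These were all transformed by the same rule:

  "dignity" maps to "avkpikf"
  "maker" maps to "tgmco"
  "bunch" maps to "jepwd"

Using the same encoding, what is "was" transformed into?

ucy

The output letters match the input read backwards, each shifted +2: dignity reversed is ytingid. Two steps: reverse the string, then apply a Caesar shift of +2.
For was: reverse → saw; then shift: s+2=u, a+2=c, w+2=y.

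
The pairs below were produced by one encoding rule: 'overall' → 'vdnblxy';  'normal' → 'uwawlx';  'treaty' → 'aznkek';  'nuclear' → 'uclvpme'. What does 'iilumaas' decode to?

backbone

In overall: o→v is +7, v→d is +8, e→n is +9, r→b is +10 — the shift increases by 1 each position. The shift increases by 1 at each position, starting from +7: 7, 8, 9, ….
Reversing it on iilumaas: i−7=b, i−8=a, l−9=c, u−10=k, m−11=b, a−12=o, a−13=n, s−14=e.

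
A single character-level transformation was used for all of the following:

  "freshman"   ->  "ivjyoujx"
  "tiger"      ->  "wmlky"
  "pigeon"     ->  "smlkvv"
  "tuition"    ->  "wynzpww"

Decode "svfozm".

praise

Each letter shifts forward by (position + 3), i.e. 3, 4, 5, … — the shift grows by one for each successive letter.
Undoing it on svfozm: s−3=p, v−4=r, f−5=a, o−6=i, z−7=s, m−8=e.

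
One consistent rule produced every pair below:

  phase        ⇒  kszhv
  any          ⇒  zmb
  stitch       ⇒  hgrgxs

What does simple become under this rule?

Each pair mirrors across the alphabet (p↔k, h↔s, a↔z): positions sum to 25. Letters are reflected about the middle of the alphabet (position → 25−position): Atbash.
Applying it to simple: s↔h, i↔r, m↔n, p↔k, l↔o, e↔v.

hrnkov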